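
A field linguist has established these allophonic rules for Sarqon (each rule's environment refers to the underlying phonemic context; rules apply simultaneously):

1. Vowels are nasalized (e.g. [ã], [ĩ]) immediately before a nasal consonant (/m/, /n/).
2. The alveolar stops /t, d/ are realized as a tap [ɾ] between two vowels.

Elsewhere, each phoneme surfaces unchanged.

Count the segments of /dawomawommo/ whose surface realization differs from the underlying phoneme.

2

Segments that undergo a rule: /o/ → [õ] (rule 1); /o/ → [õ] (rule 1).
All other segments surface unchanged.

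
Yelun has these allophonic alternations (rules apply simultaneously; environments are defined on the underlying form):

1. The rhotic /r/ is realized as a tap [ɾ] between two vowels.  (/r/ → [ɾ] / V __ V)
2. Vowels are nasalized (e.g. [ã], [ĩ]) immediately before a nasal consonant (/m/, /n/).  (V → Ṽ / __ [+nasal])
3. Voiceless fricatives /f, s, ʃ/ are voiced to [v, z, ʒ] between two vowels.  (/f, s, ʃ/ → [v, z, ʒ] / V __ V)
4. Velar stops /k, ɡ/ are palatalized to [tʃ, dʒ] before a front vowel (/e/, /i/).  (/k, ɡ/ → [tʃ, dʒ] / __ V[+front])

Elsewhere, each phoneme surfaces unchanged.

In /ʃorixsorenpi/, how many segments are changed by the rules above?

3

Segments that undergo a rule: /r/ → [ɾ] (rule 1); /r/ → [ɾ] (rule 1); /e/ → [ẽ] (rule 2).
All other segments surface unchanged.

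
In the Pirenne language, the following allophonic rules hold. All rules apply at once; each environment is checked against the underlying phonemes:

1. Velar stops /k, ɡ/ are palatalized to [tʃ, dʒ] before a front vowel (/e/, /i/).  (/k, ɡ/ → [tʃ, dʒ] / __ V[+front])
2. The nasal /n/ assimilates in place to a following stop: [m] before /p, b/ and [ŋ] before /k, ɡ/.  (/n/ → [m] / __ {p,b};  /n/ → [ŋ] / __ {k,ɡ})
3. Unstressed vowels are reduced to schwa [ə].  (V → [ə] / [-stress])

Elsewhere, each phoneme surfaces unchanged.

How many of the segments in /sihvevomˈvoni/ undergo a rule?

Segments that undergo a rule: /i/ → [ə] (rule 3); /e/ → [ə] (rule 3); /o/ → [ə] (rule 3); /i/ → [ə] (rule 3).
All other segments surface unchanged.

4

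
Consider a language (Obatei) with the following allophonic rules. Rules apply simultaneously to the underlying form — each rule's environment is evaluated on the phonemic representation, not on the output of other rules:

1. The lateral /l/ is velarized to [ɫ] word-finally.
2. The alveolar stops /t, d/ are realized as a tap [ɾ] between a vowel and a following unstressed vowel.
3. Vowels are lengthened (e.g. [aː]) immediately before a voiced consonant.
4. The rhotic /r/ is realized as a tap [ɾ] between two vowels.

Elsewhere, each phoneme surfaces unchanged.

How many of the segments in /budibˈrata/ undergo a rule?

Segments that undergo a rule: /u/ → [uː] (rule 3); /d/ → [ɾ] (rule 2); /i/ → [iː] (rule 3); /t/ → [ɾ] (rule 2).
All other segments surface unchanged.

4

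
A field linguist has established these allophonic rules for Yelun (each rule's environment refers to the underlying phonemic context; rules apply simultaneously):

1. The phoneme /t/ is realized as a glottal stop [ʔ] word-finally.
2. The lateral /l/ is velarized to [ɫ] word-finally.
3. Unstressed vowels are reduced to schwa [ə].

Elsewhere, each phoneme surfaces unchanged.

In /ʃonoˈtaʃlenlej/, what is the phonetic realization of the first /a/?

/a/ (between /t/ and /ʃ/) fails the environment for rule 3, so it stays [a].

[a]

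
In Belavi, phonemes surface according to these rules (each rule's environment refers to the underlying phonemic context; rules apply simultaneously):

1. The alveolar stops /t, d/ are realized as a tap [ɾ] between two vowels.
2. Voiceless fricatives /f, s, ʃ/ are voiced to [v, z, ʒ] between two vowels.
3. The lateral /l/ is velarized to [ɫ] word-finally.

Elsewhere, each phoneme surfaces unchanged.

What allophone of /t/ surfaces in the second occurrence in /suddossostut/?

/t/ (word-final) is in the target of rule 1 but the environment (between two vowels) is not met → [t].

[t]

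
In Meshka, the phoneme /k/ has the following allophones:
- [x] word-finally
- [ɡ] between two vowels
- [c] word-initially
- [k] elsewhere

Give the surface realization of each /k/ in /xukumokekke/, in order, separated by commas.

Occurrence 1 (position 3): between two vowels → [ɡ].
Occurrence 2 (position 7): between two vowels → [ɡ].
Occurrence 3 (position 9): no conditioning environment matches → elsewhere allophone [k].
Occurrence 4 (position 10): no conditioning environment matches → elsewhere allophone [k].

[ɡ], [ɡ], [k], [k]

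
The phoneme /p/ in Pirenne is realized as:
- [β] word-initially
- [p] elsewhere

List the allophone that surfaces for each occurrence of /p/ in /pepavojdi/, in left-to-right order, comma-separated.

[β], [p]

Occurrence 1 (position 1): word-initially → [β].
Occurrence 2 (position 3): no conditioning environment matches → elsewhere allophone [p].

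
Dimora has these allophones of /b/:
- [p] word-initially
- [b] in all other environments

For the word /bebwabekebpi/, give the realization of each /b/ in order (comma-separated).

[p], [b], [b], [b]

Occurrence 1 (position 1): word-initially → [p].
Occurrence 2 (position 3): no conditioning environment matches → elsewhere allophone [b].
Occurrence 3 (position 6): no conditioning environment matches → elsewhere allophone [b].
Occurrence 4 (position 10): no conditioning environment matches → elsewhere allophone [b].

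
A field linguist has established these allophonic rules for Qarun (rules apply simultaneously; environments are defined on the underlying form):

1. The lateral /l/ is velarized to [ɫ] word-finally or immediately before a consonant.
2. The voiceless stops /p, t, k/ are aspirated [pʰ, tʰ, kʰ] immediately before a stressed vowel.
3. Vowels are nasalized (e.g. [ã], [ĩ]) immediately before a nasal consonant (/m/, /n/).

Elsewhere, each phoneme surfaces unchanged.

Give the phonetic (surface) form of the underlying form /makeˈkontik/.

[makeˈkʰõntik]

/a/ — between /m/ and /k/; rule 3 does not apply here → [a].
/k/ — between /a/ and /e/; rule 2 does not apply here → [k].
/e/ (between /k/ and /k/) fails the environment for rule 3, so it stays [e].
Rule 2 applies to /k/ (between /e/ and /o/: immediately before a stressed vowel) → [kʰ].
/o/ — between /k/ and /n/, before a nasal consonant — surfaces as [õ] (rule 3).
/t/ (between /n/ and /i/) fails the environment for rule 2, so it stays [t].
/i/ (between /t/ and /k/): rule 3 targets it, but not before a nasal consonant → unchanged [i].
/k/ — word-final; rule 2 does not apply here → [k].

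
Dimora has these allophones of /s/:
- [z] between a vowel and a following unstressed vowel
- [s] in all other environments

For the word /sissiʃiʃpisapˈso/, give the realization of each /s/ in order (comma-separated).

Occurrence 1 (position 1): no conditioning environment matches → elsewhere allophone [s].
Occurrence 2 (position 3): no conditioning environment matches → elsewhere allophone [s].
Occurrence 3 (position 4): no conditioning environment matches → elsewhere allophone [s].
Occurrence 4 (position 11): between a vowel and a following unstressed vowel → [z].
Occurrence 5 (position 14): no conditioning environment matches → elsewhere allophone [s].

[s], [s], [s], [z], [s]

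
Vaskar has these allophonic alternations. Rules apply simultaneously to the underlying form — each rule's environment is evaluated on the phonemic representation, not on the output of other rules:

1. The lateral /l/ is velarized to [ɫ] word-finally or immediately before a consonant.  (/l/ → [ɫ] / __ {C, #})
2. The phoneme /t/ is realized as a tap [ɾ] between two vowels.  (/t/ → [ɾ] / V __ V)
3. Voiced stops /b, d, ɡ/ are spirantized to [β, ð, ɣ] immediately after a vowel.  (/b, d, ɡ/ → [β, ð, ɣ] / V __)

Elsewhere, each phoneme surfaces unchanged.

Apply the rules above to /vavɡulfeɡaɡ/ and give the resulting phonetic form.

/ɡ/ (between /v/ and /u/) fails the environment for rule 3, so it stays [ɡ].
Rule 1 applies to /l/ (between /u/ and /f/: word-finally or immediately before a consonant) → [ɫ].
/ɡ/ (between /e/ and /a/) occurs immediately after a vowel → [ɣ] by rule 3.
/ɡ/ (word-final): immediately after a vowel, so rule 3 applies → [ɣ].

[vavɡuɫfeɣaɣ]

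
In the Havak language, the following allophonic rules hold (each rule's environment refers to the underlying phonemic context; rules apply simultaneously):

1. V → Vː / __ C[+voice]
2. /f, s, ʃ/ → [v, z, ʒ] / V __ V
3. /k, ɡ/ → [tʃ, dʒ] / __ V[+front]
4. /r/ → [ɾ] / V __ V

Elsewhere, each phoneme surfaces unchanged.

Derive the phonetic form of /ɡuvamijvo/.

[ɡuːvaːmiːjvo]

/ɡ/ (word-initial): rule 3 targets it, but not before a front vowel → unchanged [ɡ].
/u/ (between /ɡ/ and /v/) occurs before a voiced consonant → [uː] by rule 1.
/v/ — not in any rule's target class → [v].
Rule 1 applies to /a/ (between /v/ and /m/: before a voiced consonant) → [aː].
/m/ (between /a/ and /i/): no rule targets it → [m].
/i/ — between /m/ and /j/, before a voiced consonant — surfaces as [iː] (rule 1).
/j/ — not in any rule's target class → [j].
/v/ (between /j/ and /o/) is unaffected → [v].
/o/ (word-final): rule 1 targets it, but not before a voiced consonant → unchanged [o].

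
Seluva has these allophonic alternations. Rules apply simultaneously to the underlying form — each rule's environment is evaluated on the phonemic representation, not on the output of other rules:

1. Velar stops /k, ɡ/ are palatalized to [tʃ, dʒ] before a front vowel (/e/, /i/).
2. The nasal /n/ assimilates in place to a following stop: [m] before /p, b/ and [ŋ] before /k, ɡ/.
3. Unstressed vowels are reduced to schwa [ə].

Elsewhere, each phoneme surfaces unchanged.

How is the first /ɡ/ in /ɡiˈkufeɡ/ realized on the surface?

[dʒ]

/ɡ/ meets the environment for rule 1 (before a front vowel) → [dʒ].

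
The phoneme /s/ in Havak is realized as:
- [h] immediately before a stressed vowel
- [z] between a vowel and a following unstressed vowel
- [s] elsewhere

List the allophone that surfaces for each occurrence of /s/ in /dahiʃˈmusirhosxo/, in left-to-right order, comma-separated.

Occurrence 1 (position 8): between a vowel and a following unstressed vowel → [z].
Occurrence 2 (position 13): no conditioning environment matches → elsewhere allophone [s].

[z], [s]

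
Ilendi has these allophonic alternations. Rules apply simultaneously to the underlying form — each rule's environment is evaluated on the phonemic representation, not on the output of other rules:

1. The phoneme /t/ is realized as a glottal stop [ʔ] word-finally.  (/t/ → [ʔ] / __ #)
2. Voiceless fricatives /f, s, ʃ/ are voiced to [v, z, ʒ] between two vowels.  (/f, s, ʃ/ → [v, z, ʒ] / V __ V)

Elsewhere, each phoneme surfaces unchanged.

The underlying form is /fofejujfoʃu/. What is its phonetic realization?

[fovejujfoʒu]

/f/ (word-initial) fails the environment for rule 2, so it stays [f].
/o/ (between /f/ and /f/): no rule targets it → [o].
/f/ (between /o/ and /e/) occurs between two vowels → [v] by rule 2.
/e/ (between /f/ and /j/) is unaffected → [e].
/j/ (between /e/ and /u/) is unaffected → [j].
/u/ (between /j/ and /j/) is unaffected → [u].
/j/ — not in any rule's target class → [j].
/f/ — between /j/ and /o/; rule 2 does not apply here → [f].
/o/ (between /f/ and /ʃ/): no rule targets it → [o].
/ʃ/ — between /o/ and /u/, between two vowels — surfaces as [ʒ] (rule 2).
/u/ (word-final) is unaffected → [u].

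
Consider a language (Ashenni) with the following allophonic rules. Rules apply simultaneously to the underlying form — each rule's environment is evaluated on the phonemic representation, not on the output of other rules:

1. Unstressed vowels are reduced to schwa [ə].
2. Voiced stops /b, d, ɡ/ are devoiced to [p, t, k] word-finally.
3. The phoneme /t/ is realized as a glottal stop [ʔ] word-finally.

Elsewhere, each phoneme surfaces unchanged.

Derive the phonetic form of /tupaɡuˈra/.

[təpəɡəˈra]

/t/ (word-initial): rule 3 targets it, but not word-finally → unchanged [t].
/u/ meets the environment for rule 1 (in an unstressed syllable) → [ə].
/p/ (between /u/ and /a/): no rule targets it → [p].
/a/ (between /p/ and /ɡ/) occurs in an unstressed syllable → [ə] by rule 1.
/ɡ/ (between /a/ and /u/) is in the target of rule 2 but the environment (word-finally) is not met → [ɡ].
/u/ meets the environment for rule 1 (in an unstressed syllable) → [ə].
/r/ — not in any rule's target class → [r].
/a/ (word-final) fails the environment for rule 1, so it stays [a].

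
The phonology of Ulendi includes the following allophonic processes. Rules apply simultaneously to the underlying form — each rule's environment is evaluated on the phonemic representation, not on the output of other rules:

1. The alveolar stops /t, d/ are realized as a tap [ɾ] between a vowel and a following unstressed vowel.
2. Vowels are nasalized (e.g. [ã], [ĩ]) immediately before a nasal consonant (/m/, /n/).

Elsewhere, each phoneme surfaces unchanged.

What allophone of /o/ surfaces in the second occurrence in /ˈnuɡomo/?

/o/ (word-final): rule 2 targets it, but not before a nasal consonant → unchanged [o].

[o]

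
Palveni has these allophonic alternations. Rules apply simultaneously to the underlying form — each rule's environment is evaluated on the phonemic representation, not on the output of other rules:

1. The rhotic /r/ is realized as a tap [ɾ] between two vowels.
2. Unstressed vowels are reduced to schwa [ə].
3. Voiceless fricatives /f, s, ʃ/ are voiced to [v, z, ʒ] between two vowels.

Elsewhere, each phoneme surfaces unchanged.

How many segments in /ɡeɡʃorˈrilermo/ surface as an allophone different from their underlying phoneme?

Segments that undergo a rule: /e/ → [ə] (rule 2); /o/ → [ə] (rule 2); /e/ → [ə] (rule 2); /o/ → [ə] (rule 2).
All other segments surface unchanged.

4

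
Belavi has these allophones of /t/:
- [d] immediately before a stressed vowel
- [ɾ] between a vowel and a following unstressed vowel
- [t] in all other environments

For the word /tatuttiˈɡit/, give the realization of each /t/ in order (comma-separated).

Occurrence 1 (position 1): no conditioning environment matches → elsewhere allophone [t].
Occurrence 2 (position 3): between a vowel and a following unstressed vowel → [ɾ].
Occurrence 3 (position 5): no conditioning environment matches → elsewhere allophone [t].
Occurrence 4 (position 6): no conditioning environment matches → elsewhere allophone [t].
Occurrence 5 (position 10): no conditioning environment matches → elsewhere allophone [t].

[t], [ɾ], [t], [t], [t]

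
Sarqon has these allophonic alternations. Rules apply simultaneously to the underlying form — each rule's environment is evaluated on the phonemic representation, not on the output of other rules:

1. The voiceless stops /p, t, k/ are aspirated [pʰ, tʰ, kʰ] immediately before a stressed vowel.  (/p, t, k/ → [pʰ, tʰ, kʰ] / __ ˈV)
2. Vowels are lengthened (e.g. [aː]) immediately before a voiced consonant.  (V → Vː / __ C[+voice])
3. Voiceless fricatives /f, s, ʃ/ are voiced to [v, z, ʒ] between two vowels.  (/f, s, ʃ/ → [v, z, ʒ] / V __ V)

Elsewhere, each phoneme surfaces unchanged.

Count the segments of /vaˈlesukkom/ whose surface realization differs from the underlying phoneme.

Segments that undergo a rule: /a/ → [aː] (rule 2); /s/ → [z] (rule 3); /o/ → [oː] (rule 2).
All other segments surface unchanged.

3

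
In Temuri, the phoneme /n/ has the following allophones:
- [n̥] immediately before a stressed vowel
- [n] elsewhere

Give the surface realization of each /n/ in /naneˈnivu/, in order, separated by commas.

Occurrence 1 (position 1): no conditioning environment matches → elsewhere allophone [n].
Occurrence 2 (position 3): no conditioning environment matches → elsewhere allophone [n].
Occurrence 3 (position 5): immediately before a stressed vowel → [n̥].

[n], [n], [n̥]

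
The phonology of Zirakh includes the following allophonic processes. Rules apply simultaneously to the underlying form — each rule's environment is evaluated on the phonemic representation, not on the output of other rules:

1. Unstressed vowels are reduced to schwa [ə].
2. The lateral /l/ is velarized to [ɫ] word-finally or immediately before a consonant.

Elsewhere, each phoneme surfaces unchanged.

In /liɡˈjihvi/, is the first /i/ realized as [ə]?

/i/ (between /l/ and /ɡ/): in an unstressed syllable, so rule 1 applies → [ə].
The actual realization is [ə], which matches [ə].

Yes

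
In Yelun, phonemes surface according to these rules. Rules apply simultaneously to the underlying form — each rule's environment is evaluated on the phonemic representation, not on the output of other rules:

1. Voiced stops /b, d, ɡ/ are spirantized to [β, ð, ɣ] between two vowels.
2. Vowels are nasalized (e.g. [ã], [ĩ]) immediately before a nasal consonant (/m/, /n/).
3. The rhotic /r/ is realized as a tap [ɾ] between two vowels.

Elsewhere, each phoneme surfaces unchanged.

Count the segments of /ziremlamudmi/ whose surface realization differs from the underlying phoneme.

3

Segments that undergo a rule: /r/ → [ɾ] (rule 3); /e/ → [ẽ] (rule 2); /a/ → [ã] (rule 2).
All other segments surface unchanged.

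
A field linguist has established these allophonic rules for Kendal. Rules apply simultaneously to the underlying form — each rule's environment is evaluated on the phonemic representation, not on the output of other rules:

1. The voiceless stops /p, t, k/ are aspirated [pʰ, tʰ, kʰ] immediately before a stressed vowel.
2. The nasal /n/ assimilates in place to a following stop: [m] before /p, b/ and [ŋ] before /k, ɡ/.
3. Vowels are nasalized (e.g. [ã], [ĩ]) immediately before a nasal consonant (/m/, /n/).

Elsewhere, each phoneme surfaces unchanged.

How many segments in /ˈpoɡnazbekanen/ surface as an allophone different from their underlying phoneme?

3

Segments that undergo a rule: /p/ → [pʰ] (rule 1); /a/ → [ã] (rule 3); /e/ → [ẽ] (rule 3).
All other segments surface unchanged.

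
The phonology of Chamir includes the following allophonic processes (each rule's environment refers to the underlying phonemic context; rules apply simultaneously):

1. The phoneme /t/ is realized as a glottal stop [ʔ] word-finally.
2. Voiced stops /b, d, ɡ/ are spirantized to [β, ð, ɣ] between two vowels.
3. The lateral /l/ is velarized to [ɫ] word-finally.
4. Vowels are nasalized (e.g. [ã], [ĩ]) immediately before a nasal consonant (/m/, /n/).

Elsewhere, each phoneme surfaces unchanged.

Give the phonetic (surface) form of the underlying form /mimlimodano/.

[mĩmlĩmoðãno]

/m/ (word-initial) is unaffected → [m].
Rule 4 applies to /i/ (between /m/ and /m/: before a nasal consonant) → [ĩ].
/m/ (between /i/ and /l/): no rule targets it → [m].
/l/ — between /m/ and /i/; rule 3 does not apply here → [l].
/i/ — between /l/ and /m/, before a nasal consonant — surfaces as [ĩ] (rule 4).
/m/ stays [m].
/o/ — between /m/ and /d/; rule 4 does not apply here → [o].
Rule 2 applies to /d/ (between /o/ and /a/: between two vowels) → [ð].
/a/ meets the environment for rule 4 (before a nasal consonant) → [ã].
/n/ stays [n].
/o/ (word-final): rule 4 targets it, but not before a nasal consonant → unchanged [o].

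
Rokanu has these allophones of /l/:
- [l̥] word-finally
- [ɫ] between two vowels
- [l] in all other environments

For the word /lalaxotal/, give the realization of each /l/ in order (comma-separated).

[l], [ɫ], [l̥]

Occurrence 1 (position 1): no conditioning environment matches → elsewhere allophone [l].
Occurrence 2 (position 3): between two vowels → [ɫ].
Occurrence 3 (position 9): word-finally → [l̥].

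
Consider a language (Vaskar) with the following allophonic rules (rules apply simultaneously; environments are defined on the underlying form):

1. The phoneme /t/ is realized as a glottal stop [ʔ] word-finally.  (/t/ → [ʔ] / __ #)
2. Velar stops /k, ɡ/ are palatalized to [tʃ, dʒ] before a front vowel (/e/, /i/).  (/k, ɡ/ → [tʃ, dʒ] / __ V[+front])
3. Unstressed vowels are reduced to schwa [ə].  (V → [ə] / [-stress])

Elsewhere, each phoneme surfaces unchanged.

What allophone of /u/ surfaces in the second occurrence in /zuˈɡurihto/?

[u]

/u/ — between /ɡ/ and /r/; rule 3 does not apply here → [u].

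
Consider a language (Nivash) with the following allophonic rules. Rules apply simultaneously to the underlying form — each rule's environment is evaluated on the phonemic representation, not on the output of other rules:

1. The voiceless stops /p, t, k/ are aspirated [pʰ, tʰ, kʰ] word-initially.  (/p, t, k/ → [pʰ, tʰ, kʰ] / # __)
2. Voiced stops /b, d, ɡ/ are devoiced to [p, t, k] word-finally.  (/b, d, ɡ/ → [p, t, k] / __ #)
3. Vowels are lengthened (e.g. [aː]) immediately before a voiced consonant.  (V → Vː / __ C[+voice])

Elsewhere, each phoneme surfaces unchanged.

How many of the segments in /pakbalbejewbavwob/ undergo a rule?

Segments that undergo a rule: /p/ → [pʰ] (rule 1); /a/ → [aː] (rule 3); /e/ → [eː] (rule 3); /e/ → [eː] (rule 3); /a/ → [aː] (rule 3); /o/ → [oː] (rule 3); /b/ → [p] (rule 2).
All other segments surface unchanged.

7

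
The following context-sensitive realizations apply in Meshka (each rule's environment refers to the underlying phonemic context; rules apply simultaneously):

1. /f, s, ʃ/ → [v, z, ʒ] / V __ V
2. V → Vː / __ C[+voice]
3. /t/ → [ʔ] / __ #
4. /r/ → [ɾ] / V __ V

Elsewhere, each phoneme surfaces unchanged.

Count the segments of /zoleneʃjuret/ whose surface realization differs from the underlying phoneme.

Segments that undergo a rule: /o/ → [oː] (rule 2); /e/ → [eː] (rule 2); /u/ → [uː] (rule 2); /r/ → [ɾ] (rule 4); /t/ → [ʔ] (rule 3).
All other segments surface unchanged.

5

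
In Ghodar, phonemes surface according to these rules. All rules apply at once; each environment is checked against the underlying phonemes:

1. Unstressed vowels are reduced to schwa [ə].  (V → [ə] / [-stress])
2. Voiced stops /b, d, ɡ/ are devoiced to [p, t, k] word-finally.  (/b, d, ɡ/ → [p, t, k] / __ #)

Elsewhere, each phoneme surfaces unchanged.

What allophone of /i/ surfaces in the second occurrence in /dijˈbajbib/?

/i/ (between /b/ and /b/) occurs in an unstressed syllable → [ə] by rule 1.

[ə]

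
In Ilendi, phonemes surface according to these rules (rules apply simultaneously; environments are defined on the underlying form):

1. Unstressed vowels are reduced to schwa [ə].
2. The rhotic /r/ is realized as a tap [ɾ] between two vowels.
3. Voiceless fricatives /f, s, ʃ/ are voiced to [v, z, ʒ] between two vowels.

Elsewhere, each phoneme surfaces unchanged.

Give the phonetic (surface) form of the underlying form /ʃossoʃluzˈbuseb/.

/ʃ/ (word-initial) is in the target of rule 3 but the environment (between two vowels) is not met → [ʃ].
Rule 1 applies to /o/ (between /ʃ/ and /s/: in an unstressed syllable) → [ə].
/s/ — between /o/ and /s/; rule 3 does not apply here → [s].
/s/ — between /s/ and /o/; rule 3 does not apply here → [s].
/o/ meets the environment for rule 1 (in an unstressed syllable) → [ə].
/ʃ/ (between /o/ and /l/): rule 3 targets it, but not between two vowels → unchanged [ʃ].
/l/ (between /ʃ/ and /u/) is unaffected → [l].
/u/ — between /l/ and /z/, in an unstressed syllable — surfaces as [ə] (rule 1).
/z/ — not in any rule's target class → [z].
/b/ (between /z/ and /u/): no rule targets it → [b].
/u/ — between /b/ and /s/; rule 1 does not apply here → [u].
/s/ meets the environment for rule 3 (between two vowels) → [z].
/e/ — between /s/ and /b/, in an unstressed syllable — surfaces as [ə] (rule 1).
/b/ (word-final) is unaffected → [b].

[ʃəssəʃləzˈbuzəb]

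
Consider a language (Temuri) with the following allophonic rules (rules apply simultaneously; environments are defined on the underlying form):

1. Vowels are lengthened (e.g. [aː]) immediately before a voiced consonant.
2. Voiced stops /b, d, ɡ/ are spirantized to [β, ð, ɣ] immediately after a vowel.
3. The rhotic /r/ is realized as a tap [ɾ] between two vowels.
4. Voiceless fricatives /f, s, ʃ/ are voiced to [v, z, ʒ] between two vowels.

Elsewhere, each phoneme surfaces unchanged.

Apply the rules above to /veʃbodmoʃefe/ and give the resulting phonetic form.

/v/ (word-initial) is unaffected → [v].
/e/ — between /v/ and /ʃ/; rule 1 does not apply here → [e].
/ʃ/ (between /e/ and /b/) is in the target of rule 4 but the environment (between two vowels) is not met → [ʃ].
/b/ (between /ʃ/ and /o/): rule 2 targets it, but not immediately after a vowel → unchanged [b].
/o/ (between /b/ and /d/) occurs before a voiced consonant → [oː] by rule 1.
/d/ (between /o/ and /m/): immediately after a vowel, so rule 2 applies → [ð].
/m/ (between /d/ and /o/) is unaffected → [m].
/o/ — between /m/ and /ʃ/; rule 1 does not apply here → [o].
/ʃ/ meets the environment for rule 4 (between two vowels) → [ʒ].
/e/ (between /ʃ/ and /f/) is in the target of rule 1 but the environment (before a voiced consonant) is not met → [e].
Rule 4 applies to /f/ (between /e/ and /e/: between two vowels) → [v].
/e/ (word-final) fails the environment for rule 1, so it stays [e].

[veʃboːðmoʒeve]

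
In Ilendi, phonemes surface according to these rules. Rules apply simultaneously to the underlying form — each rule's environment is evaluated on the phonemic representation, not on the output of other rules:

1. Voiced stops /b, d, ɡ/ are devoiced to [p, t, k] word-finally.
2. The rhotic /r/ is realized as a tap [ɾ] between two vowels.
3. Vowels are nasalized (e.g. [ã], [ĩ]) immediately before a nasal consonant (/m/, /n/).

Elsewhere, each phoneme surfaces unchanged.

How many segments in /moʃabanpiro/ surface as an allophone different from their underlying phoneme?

2

Segments that undergo a rule: /a/ → [ã] (rule 3); /r/ → [ɾ] (rule 2).
All other segments surface unchanged.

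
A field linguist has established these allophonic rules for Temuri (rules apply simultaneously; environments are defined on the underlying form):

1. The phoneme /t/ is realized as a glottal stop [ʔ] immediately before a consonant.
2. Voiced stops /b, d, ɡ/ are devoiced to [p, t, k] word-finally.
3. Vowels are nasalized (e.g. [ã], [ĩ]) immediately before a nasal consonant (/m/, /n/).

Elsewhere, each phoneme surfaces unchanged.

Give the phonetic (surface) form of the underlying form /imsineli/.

/i/ (word-initial) occurs before a nasal consonant → [ĩ] by rule 3.
/m/ (between /i/ and /s/) is unaffected → [m].
/s/ (between /m/ and /i/): no rule targets it → [s].
/i/ — between /s/ and /n/, before a nasal consonant — surfaces as [ĩ] (rule 3).
/n/ (between /i/ and /e/) is unaffected → [n].
/e/ (between /n/ and /l/) fails the environment for rule 3, so it stays [e].
/l/ (between /e/ and /i/): no rule targets it → [l].
/i/ — word-final; rule 3 does not apply here → [i].

[ĩmsĩneli]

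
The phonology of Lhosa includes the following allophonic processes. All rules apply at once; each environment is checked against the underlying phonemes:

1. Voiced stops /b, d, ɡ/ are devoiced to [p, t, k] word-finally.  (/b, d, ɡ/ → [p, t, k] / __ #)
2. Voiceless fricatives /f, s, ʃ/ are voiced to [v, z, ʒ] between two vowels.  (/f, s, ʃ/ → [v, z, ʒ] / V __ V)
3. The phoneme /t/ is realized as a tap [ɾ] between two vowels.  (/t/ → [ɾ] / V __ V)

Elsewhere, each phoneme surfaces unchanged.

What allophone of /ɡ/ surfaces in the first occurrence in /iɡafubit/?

[ɡ]

/ɡ/ (between /i/ and /a/) is in the target of rule 1 but the environment (word-finally) is not met → [ɡ].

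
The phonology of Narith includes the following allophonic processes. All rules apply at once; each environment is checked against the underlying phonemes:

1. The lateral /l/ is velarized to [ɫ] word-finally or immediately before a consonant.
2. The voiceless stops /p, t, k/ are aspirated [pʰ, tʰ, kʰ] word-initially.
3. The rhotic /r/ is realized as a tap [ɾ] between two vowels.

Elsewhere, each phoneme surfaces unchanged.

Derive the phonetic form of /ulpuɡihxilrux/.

/u/ — not in any rule's target class → [u].
/l/ (between /u/ and /p/): word-finally or immediately before a consonant, so rule 1 applies → [ɫ].
/p/ (between /l/ and /u/) is in the target of rule 2 but the environment (word-initially) is not met → [p].
/u/ (between /p/ and /ɡ/) is unaffected → [u].
/ɡ/ (between /u/ and /i/) is unaffected → [ɡ].
/i/ (between /ɡ/ and /h/) is unaffected → [i].
/h/ stays [h].
/x/ stays [x].
/i/ stays [i].
/l/ (between /i/ and /r/) occurs word-finally or immediately before a consonant → [ɫ] by rule 1.
/r/ (between /l/ and /u/) fails the environment for rule 3, so it stays [r].
/u/ (between /r/ and /x/) is unaffected → [u].
/x/ (word-final): no rule targets it → [x].

[uɫpuɡihxiɫrux]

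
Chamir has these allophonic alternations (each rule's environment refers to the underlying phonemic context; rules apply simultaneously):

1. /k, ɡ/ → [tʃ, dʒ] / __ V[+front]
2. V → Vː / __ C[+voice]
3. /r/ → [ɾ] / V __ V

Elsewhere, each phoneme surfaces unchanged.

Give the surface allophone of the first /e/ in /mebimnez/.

/e/ (between /m/ and /b/): before a voiced consonant, so rule 2 applies → [eː].

[eː]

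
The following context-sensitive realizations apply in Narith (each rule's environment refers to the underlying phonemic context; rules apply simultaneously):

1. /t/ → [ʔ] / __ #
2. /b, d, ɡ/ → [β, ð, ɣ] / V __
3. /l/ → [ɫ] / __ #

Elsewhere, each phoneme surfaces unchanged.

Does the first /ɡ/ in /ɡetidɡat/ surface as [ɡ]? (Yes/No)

Yes

/ɡ/ (word-initial) is in the target of rule 2 but the environment (immediately after a vowel) is not met → [ɡ].
The actual realization is [ɡ], which matches [ɡ].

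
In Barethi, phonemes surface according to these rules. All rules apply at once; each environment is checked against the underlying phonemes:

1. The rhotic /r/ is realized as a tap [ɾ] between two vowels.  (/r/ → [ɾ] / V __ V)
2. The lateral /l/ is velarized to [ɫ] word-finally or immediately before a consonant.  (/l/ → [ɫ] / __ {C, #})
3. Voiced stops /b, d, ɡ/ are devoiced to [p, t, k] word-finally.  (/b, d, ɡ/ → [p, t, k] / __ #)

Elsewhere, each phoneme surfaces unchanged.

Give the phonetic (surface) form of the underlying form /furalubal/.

/f/ (word-initial) is unaffected → [f].
/u/ (between /f/ and /r/) is unaffected → [u].
/r/ — between /u/ and /a/, between two vowels — surfaces as [ɾ] (rule 1).
/a/ stays [a].
/l/ (between /a/ and /u/) fails the environment for rule 2, so it stays [l].
/u/ — not in any rule's target class → [u].
/b/ (between /u/ and /a/) is in the target of rule 3 but the environment (word-finally) is not met → [b].
/a/ — not in any rule's target class → [a].
/l/ (word-final) occurs word-finally or immediately before a consonant → [ɫ] by rule 2.

[fuɾalubaɫ]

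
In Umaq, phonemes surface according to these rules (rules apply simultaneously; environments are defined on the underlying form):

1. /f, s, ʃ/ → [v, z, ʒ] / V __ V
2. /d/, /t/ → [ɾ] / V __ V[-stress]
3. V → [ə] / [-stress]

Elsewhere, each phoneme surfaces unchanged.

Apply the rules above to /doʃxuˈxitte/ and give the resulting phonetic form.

/d/ (word-initial): rule 2 targets it, but not between a vowel and a following unstressed vowel → unchanged [d].
/o/ — between /d/ and /ʃ/, in an unstressed syllable — surfaces as [ə] (rule 3).
/ʃ/ — between /o/ and /x/; rule 1 does not apply here → [ʃ].
/x/ — not in any rule's target class → [x].
Rule 3 applies to /u/ (between /x/ and /x/: in an unstressed syllable) → [ə].
/x/ (between /u/ and /i/) is unaffected → [x].
/i/ (between /x/ and /t/): rule 3 targets it, but not in an unstressed syllable → unchanged [i].
/t/ (between /i/ and /t/) is in the target of rule 2 but the environment (between a vowel and a following unstressed vowel) is not met → [t].
/t/ — between /t/ and /e/; rule 2 does not apply here → [t].
/e/ (word-final) occurs in an unstressed syllable → [ə] by rule 3.

[dəʃxəˈxittə]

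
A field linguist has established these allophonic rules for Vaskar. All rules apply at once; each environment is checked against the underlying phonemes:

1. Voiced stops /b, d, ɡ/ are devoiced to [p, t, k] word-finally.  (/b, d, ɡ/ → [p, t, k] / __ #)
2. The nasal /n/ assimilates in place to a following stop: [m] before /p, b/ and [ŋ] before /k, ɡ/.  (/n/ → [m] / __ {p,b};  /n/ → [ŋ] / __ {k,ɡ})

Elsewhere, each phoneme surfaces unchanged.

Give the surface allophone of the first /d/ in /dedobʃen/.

[d]

/d/ (word-initial): rule 1 targets it, but not word-finally → unchanged [d].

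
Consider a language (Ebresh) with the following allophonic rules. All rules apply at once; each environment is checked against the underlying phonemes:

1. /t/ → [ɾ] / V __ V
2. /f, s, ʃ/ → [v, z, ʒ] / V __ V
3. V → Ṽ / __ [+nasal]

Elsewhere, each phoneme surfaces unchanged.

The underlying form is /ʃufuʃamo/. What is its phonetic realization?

[ʃuvuʒãmo]

/ʃ/ (word-initial) fails the environment for rule 2, so it stays [ʃ].
/u/ — between /ʃ/ and /f/; rule 3 does not apply here → [u].
/f/ (between /u/ and /u/): between two vowels, so rule 2 applies → [v].
/u/ (between /f/ and /ʃ/): rule 3 targets it, but not before a nasal consonant → unchanged [u].
/ʃ/ (between /u/ and /a/) occurs between two vowels → [ʒ] by rule 2.
/a/ (between /ʃ/ and /m/): before a nasal consonant, so rule 3 applies → [ã].
/m/ (between /a/ and /o/): no rule targets it → [m].
/o/ (word-final) is in the target of rule 3 but the environment (before a nasal consonant) is not met → [o].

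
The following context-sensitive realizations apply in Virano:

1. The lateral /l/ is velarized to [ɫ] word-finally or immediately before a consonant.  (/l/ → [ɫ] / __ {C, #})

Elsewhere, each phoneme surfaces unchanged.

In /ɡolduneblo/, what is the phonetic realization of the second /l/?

[l]

/l/ (between /b/ and /o/) fails the environment for rule 1, so it stays [l].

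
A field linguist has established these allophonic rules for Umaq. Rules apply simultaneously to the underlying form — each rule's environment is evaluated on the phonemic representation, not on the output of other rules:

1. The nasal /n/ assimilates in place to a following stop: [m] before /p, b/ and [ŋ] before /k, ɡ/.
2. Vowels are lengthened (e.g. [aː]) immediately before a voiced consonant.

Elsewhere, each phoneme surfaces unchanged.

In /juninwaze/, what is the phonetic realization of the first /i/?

Rule 2 applies to /i/ (between /n/ and /n/: before a voiced consonant) → [iː].

[iː]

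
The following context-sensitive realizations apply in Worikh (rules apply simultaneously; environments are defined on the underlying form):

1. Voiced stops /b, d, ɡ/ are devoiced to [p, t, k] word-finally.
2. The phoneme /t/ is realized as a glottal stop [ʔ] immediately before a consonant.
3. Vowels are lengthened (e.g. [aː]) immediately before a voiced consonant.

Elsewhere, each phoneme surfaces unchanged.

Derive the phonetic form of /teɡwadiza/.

/t/ (word-initial) fails the environment for rule 2, so it stays [t].
Rule 3 applies to /e/ (between /t/ and /ɡ/: before a voiced consonant) → [eː].
/ɡ/ — between /e/ and /w/; rule 1 does not apply here → [ɡ].
/w/ (between /ɡ/ and /a/): no rule targets it → [w].
/a/ — between /w/ and /d/, before a voiced consonant — surfaces as [aː] (rule 3).
/d/ (between /a/ and /i/) fails the environment for rule 1, so it stays [d].
Rule 3 applies to /i/ (between /d/ and /z/: before a voiced consonant) → [iː].
/z/ (between /i/ and /a/): no rule targets it → [z].
/a/ (word-final) fails the environment for rule 3, so it stays [a].

[teːɡwaːdiːza]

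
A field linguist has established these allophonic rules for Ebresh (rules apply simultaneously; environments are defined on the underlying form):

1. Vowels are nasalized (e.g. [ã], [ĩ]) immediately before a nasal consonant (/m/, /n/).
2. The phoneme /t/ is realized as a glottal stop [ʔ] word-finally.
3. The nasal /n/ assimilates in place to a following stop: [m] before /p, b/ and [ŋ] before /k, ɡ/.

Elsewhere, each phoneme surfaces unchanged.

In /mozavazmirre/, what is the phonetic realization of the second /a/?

/a/ (between /v/ and /z/): rule 1 targets it, but not before a nasal consonant → unchanged [a].

[a]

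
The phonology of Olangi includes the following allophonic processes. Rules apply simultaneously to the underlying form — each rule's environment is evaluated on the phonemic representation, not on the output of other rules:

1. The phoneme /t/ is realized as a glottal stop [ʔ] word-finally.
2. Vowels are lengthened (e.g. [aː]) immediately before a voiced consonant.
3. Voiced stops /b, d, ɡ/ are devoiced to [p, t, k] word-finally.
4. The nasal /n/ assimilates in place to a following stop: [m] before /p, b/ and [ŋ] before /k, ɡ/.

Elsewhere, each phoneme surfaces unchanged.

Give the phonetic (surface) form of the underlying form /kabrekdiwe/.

/k/ (word-initial) is unaffected → [k].
/a/ meets the environment for rule 2 (before a voiced consonant) → [aː].
/b/ (between /a/ and /r/) fails the environment for rule 3, so it stays [b].
/r/ stays [r].
/e/ — between /r/ and /k/; rule 2 does not apply here → [e].
/k/ (between /e/ and /d/): no rule targets it → [k].
/d/ (between /k/ and /i/) fails the environment for rule 3, so it stays [d].
/i/ (between /d/ and /w/) occurs before a voiced consonant → [iː] by rule 2.
/w/ stays [w].
/e/ — word-final; rule 2 does not apply here → [e].

[kaːbrekdiːwe]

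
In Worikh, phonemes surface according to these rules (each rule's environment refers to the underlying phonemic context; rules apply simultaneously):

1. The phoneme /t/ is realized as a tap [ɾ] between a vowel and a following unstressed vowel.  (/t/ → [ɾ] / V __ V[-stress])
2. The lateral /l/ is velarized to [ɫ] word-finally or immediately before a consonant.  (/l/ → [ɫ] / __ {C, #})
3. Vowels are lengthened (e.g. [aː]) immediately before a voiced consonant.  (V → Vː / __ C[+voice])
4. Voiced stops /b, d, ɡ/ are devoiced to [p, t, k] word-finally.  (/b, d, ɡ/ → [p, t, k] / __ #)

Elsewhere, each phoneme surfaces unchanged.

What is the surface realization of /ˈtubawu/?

[ˈtuːbaːwu]

/t/ (word-initial) fails the environment for rule 1, so it stays [t].
/u/ meets the environment for rule 3 (before a voiced consonant) → [uː].
/b/ (between /u/ and /a/) is in the target of rule 4 but the environment (word-finally) is not met → [b].
/a/ (between /b/ and /w/): before a voiced consonant, so rule 3 applies → [aː].
/w/ (between /a/ and /u/): no rule targets it → [w].
/u/ (word-final) is in the target of rule 3 but the environment (before a voiced consonant) is not met → [u].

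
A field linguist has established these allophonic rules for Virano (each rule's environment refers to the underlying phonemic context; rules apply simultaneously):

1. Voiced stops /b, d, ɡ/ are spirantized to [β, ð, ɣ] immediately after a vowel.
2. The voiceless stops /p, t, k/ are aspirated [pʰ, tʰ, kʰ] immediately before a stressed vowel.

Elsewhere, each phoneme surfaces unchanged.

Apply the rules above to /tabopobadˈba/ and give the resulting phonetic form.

/t/ (word-initial): rule 2 targets it, but not immediately before a stressed vowel → unchanged [t].
/a/ (between /t/ and /b/): no rule targets it → [a].
/b/ (between /a/ and /o/) occurs immediately after a vowel → [β] by rule 1.
/o/ — not in any rule's target class → [o].
/p/ (between /o/ and /o/) fails the environment for rule 2, so it stays [p].
/o/ (between /p/ and /b/) is unaffected → [o].
/b/ (between /o/ and /a/): immediately after a vowel, so rule 1 applies → [β].
/a/ (between /b/ and /d/): no rule targets it → [a].
Rule 1 applies to /d/ (between /a/ and /b/: immediately after a vowel) → [ð].
/b/ (between /d/ and /a/) fails the environment for rule 1, so it stays [b].
/a/ stays [a].

[taβopoβaðˈba]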